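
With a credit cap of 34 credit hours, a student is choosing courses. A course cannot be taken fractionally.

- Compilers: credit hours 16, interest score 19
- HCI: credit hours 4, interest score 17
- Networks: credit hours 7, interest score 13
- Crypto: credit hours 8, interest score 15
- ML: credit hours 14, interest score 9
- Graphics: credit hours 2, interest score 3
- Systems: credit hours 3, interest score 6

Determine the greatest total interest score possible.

Take Compilers, HCI, Crypto, Graphics, and Systems: credit hours 16 + 4 + 8 + 2 + 3 = 33 ≤ 34, interest score 19 + 17 + 15 + 3 + 6 = 60.
No other feasible combination does better.

60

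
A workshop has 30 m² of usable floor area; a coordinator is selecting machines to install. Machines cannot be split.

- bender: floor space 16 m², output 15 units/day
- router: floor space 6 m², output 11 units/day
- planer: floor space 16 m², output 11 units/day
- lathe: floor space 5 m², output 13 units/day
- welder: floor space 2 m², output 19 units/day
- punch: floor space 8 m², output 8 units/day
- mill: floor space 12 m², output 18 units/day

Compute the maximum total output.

61

router + lathe + welder + mill: floor space 6 + 5 + 2 + 12 = 25 ≤ 30, output 11 + 13 + 19 + 18 = 61.
lathe + welder + punch + mill: floor space 5 + 2 + 8 + 12 = 27 ≤ 30, output 13 + 19 + 8 + 18 = 58.
bender + router + lathe + welder: floor space 16 + 6 + 5 + 2 = 29 ≤ 30, output 15 + 11 + 13 + 19 = 58.
Best is router, lathe, welder, and mill with total output 61.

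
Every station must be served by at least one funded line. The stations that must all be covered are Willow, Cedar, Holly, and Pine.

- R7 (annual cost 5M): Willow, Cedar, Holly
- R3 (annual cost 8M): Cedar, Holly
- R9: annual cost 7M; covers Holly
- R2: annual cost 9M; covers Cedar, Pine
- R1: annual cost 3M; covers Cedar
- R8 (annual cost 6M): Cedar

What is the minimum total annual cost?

This is an integer covering problem.
Choose R7 and R2: together they cover Willow, Cedar, Holly, Pine — every station.
Total annual cost: 5 + 9 = 14.
No cover costs less than 14.

14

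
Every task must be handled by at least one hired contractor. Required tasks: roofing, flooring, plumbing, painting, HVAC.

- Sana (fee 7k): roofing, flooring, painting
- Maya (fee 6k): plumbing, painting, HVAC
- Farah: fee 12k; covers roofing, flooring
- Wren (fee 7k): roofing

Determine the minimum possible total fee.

Choose Sana and Maya: together they cover roofing, flooring, plumbing, painting, HVAC — every task.
Total fee: 7 + 6 = 13.
No cover costs less than 13.

13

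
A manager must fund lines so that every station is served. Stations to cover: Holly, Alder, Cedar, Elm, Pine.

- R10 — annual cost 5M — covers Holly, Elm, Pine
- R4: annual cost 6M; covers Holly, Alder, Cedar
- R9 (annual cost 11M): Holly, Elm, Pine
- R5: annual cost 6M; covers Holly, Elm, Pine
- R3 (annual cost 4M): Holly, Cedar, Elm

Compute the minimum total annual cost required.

The greedy cost-per-new-station heuristic would pick R3, R10, and R4 for 15, but a cheaper cover exists.
Choose R10 and R4: together they cover Holly, Alder, Cedar, Elm, Pine — every station.
Total annual cost: 5 + 6 = 11.
No cover costs less than 11.

11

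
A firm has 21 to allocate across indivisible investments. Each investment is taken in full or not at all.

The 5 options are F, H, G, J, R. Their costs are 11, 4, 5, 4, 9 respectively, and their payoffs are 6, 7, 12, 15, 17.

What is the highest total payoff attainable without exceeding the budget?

44

Allowing fractional choices, the relaxed optimum would be about 49.2, but investments are indivisible.
H + J + R: cost 4 + 4 + 9 = 17 ≤ 21, payoff 7 + 15 + 17 = 39.
G + J + R: cost 5 + 4 + 9 = 18 ≤ 21, payoff 12 + 15 + 17 = 44.
H + G + R: cost 4 + 5 + 9 = 18 ≤ 21, payoff 7 + 12 + 17 = 36.
Best is G, J, and R with total payoff 44.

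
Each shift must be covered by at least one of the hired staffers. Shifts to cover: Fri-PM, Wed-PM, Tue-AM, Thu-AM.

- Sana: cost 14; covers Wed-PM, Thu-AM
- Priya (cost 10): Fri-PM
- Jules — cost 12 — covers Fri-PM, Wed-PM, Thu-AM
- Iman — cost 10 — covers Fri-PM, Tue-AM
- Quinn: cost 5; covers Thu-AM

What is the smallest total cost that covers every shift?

Choose Jules and Iman: together they cover Fri-PM, Wed-PM, Tue-AM, Thu-AM — every shift.
Total cost: 12 + 10 = 22.
No cover costs less than 22.

22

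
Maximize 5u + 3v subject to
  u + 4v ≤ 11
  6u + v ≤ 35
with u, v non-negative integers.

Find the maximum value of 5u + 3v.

The continuous relaxation peaks at (5.61, 1.35) with value 32.09; rounding to a feasible lattice point costs some objective.
(u,v)=(5,1): 1·5+4·1=9≤11, 6·5+1·1=31≤35, objective 28.
(u,v)=(5,0): 1·5+4·0=5≤11, 6·5+1·0=30≤35, objective 25.
Maximum is 28 at (u,v)=(5,1).

28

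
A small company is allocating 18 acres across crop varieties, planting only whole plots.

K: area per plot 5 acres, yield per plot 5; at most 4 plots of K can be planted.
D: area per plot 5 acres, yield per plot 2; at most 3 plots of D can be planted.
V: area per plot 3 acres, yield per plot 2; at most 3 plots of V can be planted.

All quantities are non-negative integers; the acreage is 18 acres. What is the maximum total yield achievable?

17

This is a bounded integer knapsack.
3×K and 1×V: area 18 ≤ 18, yield 3·5 + 1·2 = 17.
3×K: area 15 ≤ 18, yield 3·5 = 15.
Best is 17.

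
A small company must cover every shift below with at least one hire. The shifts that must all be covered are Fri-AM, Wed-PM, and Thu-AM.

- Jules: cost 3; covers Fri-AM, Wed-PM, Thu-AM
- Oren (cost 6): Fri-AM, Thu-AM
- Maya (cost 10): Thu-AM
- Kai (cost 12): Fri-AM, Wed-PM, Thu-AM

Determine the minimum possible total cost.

Jules alone covers Fri-AM, Wed-PM, Thu-AM — every shift.
Total cost: 3.
No cover costs less than 3.

3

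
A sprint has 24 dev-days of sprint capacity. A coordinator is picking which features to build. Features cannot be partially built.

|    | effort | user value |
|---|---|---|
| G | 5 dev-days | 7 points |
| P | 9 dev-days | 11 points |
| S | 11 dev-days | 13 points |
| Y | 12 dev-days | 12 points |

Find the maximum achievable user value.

S + Y: effort 11 + 12 = 23 ≤ 24, user value 13 + 12 = 25.
P + S: effort 9 + 11 = 20 ≤ 24, user value 11 + 13 = 24.
P + Y: effort 9 + 12 = 21 ≤ 24, user value 11 + 12 = 23.
Best is S and Y with total user value 25.

25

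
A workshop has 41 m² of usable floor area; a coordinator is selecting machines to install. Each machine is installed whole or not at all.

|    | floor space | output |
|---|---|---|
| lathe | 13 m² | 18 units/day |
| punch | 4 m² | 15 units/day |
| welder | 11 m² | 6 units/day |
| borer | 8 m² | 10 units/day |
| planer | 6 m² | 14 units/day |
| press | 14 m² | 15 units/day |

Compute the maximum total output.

62

Take lathe, punch, planer, and press: floor space 13 + 4 + 6 + 14 = 37 ≤ 41, output 18 + 15 + 14 + 15 = 62.
No other feasible combination does better.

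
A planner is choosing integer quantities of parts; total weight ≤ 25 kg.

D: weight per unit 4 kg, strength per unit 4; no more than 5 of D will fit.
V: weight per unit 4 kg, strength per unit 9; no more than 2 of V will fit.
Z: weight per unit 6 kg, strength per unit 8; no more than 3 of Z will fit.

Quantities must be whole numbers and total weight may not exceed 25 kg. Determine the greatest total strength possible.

38

This is a bounded integer knapsack.
V has the best ratio (9/4); taking only V gives at most 2×9 = 18 (stopped by the supply cap of 2).
Mixing does better — 1×D, 2×V, and 2×Z: weight 24 ≤ 25, strength 1·4 + 2·9 + 2·8 = 38.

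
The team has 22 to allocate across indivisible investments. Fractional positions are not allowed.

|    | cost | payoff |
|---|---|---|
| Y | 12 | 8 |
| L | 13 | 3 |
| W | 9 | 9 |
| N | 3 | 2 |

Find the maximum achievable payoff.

Take Y and W: cost 12 + 9 = 21 ≤ 22, payoff 8 + 9 = 17.
No other feasible combination does better.

17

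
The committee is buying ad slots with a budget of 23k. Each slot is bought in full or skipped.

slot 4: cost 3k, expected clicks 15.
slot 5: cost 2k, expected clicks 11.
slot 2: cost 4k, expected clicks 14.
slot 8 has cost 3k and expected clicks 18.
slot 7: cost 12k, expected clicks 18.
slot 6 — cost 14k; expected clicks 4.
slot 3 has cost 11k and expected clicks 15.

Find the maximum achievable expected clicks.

73

slot 4 + slot 5 + slot 2 + slot 8 + slot 3: cost 3 + 2 + 4 + 3 + 11 = 23 ≤ 23, expected clicks 15 + 11 + 14 + 18 + 15 = 73.
slot 4 + slot 2 + slot 8 + slot 7: cost 3 + 4 + 3 + 12 = 22 ≤ 23, expected clicks 15 + 14 + 18 + 18 = 65.
slot 4 + slot 5 + slot 8 + slot 7: cost 3 + 2 + 3 + 12 = 20 ≤ 23, expected clicks 15 + 11 + 18 + 18 = 62.
Best is slot 4, slot 5, slot 2, slot 8, and slot 3 with total expected clicks 73.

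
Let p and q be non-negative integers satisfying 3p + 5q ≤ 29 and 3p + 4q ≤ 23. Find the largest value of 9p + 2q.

63

(p,q)=(7,0): 3·7+5·0=21≤29, 3·7+4·0=21≤23, objective 63.
(p,q)=(6,1): 3·6+5·1=23≤29, 3·6+4·1=22≤23, objective 56.
(p,q)=(6,0): 3·6+5·0=18≤29, 3·6+4·0=18≤23, objective 54.
No feasible integer point exceeds 63.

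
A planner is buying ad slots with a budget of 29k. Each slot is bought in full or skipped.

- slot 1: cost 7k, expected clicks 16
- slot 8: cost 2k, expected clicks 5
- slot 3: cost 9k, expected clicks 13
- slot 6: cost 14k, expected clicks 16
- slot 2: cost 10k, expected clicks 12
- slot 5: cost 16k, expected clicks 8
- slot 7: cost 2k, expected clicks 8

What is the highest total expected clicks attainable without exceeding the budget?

This is a 0-1 knapsack instance.
Allowing fractional choices, the relaxed optimum would be about 52.8, but ad slots are indivisible.
slot 1 + slot 8 + slot 3 + slot 2: cost 7 + 2 + 9 + 10 = 28 ≤ 29, expected clicks 16 + 5 + 13 + 12 = 46.
slot 1 + slot 3 + slot 2 + slot 7: cost 7 + 9 + 10 + 2 = 28 ≤ 29, expected clicks 16 + 13 + 12 + 8 = 49.
slot 1 + slot 8 + slot 6 + slot 7: cost 7 + 2 + 14 + 2 = 25 ≤ 29, expected clicks 16 + 5 + 16 + 8 = 45.
Best is slot 1, slot 3, slot 2, and slot 7 with total expected clicks 49.

49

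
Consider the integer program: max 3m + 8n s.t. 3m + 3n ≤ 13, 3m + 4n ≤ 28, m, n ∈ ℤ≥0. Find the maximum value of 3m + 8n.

Relaxing integrality, the LP optimum is 34.67 at (m,n) = (0, 4.33), which is not an integer point.
(m,n)=(0,4) is feasible, giving 32.
(m,n)=(1,3) is feasible, giving 27.
(m,n)=(0,3) is feasible, giving 24.
The best lattice point is (0,4), giving 32.

32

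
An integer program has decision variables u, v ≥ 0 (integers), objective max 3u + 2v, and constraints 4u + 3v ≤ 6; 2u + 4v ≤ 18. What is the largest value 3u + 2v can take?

4

(u,v)=(0,2): 4·0+3·2=6≤6, 2·0+4·2=8≤18, objective 4.
(u,v)=(1,0): 4·1+3·0=4≤6, 2·1+4·0=2≤18, objective 3.
The best lattice point is (0,2), giving 4.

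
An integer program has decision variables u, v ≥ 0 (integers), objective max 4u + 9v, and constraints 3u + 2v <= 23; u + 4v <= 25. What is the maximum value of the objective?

Relaxing integrality, the LP optimum is 63.60 at (u,v) = (4.2, 5.2), which is not an integer point.
(u,v)=(4,5): 3·4+2·5=22≤23, 1·4+4·5=24≤25, objective 61.
(u,v)=(3,5): 3·3+2·5=19≤23, 1·3+4·5=23≤25, objective 57.
No feasible integer point exceeds 61.

61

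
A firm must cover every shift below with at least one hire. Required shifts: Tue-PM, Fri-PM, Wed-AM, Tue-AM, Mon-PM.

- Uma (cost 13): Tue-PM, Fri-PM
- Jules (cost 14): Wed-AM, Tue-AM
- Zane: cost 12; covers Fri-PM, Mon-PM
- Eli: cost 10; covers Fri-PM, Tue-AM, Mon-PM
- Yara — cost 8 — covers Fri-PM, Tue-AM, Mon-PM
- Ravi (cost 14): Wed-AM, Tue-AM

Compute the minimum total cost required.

This is a weighted set-cover instance.
Choose Uma, Jules, and Yara: together they cover Tue-PM, Fri-PM, Wed-AM, Tue-AM, Mon-PM — every shift.
Total cost: 13 + 14 + 8 = 35.

35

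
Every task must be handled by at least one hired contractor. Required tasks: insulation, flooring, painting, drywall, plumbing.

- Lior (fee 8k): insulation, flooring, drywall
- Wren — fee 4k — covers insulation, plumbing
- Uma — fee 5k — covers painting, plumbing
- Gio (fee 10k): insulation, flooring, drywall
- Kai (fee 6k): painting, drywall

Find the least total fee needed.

13

The greedy cost-per-new-task heuristic would pick Wren, Kai, and Lior for 18, but a cheaper cover exists.
Choose Lior and Uma: together they cover insulation, flooring, painting, drywall, plumbing — every task.
Total fee: 8 + 5 = 13.
No cover costs less than 13.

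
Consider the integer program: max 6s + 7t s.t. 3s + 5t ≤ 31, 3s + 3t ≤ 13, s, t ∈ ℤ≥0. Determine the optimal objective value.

28

(s,t)=(0,4): 3·0+5·4=20≤31, 3·0+3·4=12≤13, objective 28.
(s,t)=(1,3): 3·1+5·3=18≤31, 3·1+3·3=12≤13, objective 27.
No feasible integer point exceeds 28.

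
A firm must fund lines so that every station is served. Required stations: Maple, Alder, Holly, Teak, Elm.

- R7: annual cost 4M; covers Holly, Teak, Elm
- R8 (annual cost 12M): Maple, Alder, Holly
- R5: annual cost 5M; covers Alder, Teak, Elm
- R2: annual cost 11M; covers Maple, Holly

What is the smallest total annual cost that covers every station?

The greedy cost-per-new-station heuristic would pick R7, R5, and R2 for 20, but a cheaper cover exists.
Choose R7 and R8: together they cover Maple, Alder, Holly, Teak, Elm — every station.
Total annual cost: 4 + 12 = 16.
No cover costs less than 16.

16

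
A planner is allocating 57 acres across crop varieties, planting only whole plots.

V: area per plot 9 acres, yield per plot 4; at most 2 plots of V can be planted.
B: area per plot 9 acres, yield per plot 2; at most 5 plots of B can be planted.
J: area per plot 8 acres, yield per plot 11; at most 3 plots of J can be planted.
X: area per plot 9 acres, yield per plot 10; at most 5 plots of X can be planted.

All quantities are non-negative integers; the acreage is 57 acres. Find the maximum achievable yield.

This is a bounded integer knapsack.
J has the best ratio (11/8); taking only J gives at most 3×11 = 33 (stopped by the supply cap of 3).
Mixing does better — 3×J and 3×X: area 51 ≤ 57, yield 3·11 + 3·10 = 63.

63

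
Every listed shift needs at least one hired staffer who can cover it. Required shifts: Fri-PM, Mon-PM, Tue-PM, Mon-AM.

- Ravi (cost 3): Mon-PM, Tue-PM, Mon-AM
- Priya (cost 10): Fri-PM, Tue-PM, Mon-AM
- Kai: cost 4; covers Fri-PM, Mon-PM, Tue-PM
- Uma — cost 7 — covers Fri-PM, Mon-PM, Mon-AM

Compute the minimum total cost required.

Choose Ravi and Kai: together they cover Fri-PM, Mon-PM, Tue-PM, Mon-AM — every shift.
Total cost: 3 + 4 = 7.
No cover costs less than 7.

7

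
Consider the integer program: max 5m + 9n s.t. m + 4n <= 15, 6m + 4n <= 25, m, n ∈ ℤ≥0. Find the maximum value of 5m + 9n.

Relaxing integrality, the LP optimum is 39.25 at (m,n) = (2, 3.25), which is not an integer point.
(m,n)=(2,3): 1·2+4·3=14≤15, 6·2+4·3=24≤25, objective 37.
(m,n)=(1,3): 1·1+4·3=13≤15, 6·1+4·3=18≤25, objective 32.
(m,n)=(2,2): 1·2+4·2=10≤15, 6·2+4·2=20≤25, objective 28.
The best lattice point is (2,3), giving 37.

37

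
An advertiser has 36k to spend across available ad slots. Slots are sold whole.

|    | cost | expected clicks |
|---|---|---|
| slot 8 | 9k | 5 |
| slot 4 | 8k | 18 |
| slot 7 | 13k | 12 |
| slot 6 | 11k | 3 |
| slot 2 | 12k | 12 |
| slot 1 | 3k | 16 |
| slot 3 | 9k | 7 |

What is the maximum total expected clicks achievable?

slot 4 + slot 2 + slot 1 + slot 3: cost 8 + 12 + 3 + 9 = 32 ≤ 36, expected clicks 18 + 12 + 16 + 7 = 53.
slot 4 + slot 7 + slot 2 + slot 1: cost 8 + 13 + 12 + 3 = 36 ≤ 36, expected clicks 18 + 12 + 12 + 16 = 58.
Best is slot 4, slot 7, slot 2, and slot 1 with total expected clicks 58.

58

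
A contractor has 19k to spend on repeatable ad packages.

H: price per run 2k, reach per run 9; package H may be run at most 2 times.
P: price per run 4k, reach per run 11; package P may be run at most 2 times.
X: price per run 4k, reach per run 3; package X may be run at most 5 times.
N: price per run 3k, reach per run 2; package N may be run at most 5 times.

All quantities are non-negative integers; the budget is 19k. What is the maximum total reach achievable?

H has the best ratio (9/2); taking only H gives at most 2×9 = 18 (stopped by the supply cap of 2).
Mixing does better — 2×H, 2×P, 1×X, and 1×N: price 19 ≤ 19, reach 2·9 + 2·11 + 1·3 + 1·2 = 45.

45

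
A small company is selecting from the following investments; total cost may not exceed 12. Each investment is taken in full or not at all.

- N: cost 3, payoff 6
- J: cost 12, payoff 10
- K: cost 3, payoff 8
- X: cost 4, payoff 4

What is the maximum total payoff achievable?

18

Take N, K, and X: cost 3 + 3 + 4 = 10 ≤ 12, payoff 6 + 8 + 4 = 18.
No other feasible combination does better.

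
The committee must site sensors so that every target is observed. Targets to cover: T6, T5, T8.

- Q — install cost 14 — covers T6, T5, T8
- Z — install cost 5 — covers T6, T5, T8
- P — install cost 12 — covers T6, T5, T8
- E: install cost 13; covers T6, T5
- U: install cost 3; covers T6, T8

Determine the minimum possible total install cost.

The greedy cost-per-new-target heuristic would pick U and Z for 8, but a cheaper cover exists.
Z alone covers T6, T5, T8 — every target.
Total install cost: 5.
No cover costs less than 5.

5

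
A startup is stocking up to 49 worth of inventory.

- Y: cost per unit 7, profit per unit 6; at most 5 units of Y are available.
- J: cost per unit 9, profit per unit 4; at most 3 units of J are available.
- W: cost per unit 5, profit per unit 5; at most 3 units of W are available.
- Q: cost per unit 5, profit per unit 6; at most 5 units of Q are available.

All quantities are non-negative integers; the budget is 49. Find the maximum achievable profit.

Take 2×Y, 2×W, and 5×Q: cost 49 ≤ 49, profit 2·6 + 2·5 + 5·6 = 52.
Q has the best ratio (6/5) and is taken to its limit of 5; remaining capacity is filled optimally with the others.

52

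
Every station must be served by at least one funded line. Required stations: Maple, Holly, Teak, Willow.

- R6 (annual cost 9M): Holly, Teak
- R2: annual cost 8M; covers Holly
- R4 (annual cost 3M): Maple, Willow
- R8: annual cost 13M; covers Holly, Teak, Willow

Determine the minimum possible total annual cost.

12

This is a weighted set-cover instance.
Choose R6 and R4: together they cover Maple, Holly, Teak, Willow — every station.
Total annual cost: 9 + 3 = 12.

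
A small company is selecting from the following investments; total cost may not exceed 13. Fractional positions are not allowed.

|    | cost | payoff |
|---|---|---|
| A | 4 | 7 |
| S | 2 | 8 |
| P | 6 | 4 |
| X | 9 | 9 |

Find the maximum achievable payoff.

S + X: cost 2 + 9 = 11 ≤ 13, payoff 8 + 9 = 17.
A + X: cost 4 + 9 = 13 ≤ 13, payoff 7 + 9 = 16.
A + S + P: cost 4 + 2 + 6 = 12 ≤ 13, payoff 7 + 8 + 4 = 19.
Best is A, S, and P with total payoff 19.

19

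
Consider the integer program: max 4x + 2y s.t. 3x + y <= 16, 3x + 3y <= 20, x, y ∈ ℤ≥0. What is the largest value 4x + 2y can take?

22

(x,y)=(5,1): 3·5+1·1=16≤16, 3·5+3·1=18≤20, objective 22.
(x,y)=(4,2): 3·4+1·2=14≤16, 3·4+3·2=18≤20, objective 20.
(x,y)=(5,0): 3·5+1·0=15≤16, 3·5+3·0=15≤20, objective 20.
The best lattice point is (5,1), giving 22.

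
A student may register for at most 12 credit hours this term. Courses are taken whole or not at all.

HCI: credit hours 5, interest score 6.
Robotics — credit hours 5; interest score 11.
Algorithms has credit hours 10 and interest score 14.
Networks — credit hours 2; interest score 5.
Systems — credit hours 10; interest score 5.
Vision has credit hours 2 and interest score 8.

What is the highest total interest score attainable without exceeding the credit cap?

Take HCI, Robotics, and Vision: credit hours 5 + 5 + 2 = 12 ≤ 12, interest score 6 + 11 + 8 = 25.
No other feasible combination does better.

25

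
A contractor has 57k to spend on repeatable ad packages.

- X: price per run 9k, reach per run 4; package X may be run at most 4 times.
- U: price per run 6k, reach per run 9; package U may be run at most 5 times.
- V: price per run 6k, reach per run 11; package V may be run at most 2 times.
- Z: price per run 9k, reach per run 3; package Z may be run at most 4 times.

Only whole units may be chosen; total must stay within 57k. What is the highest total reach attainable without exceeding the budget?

V has the best ratio (11/6); taking only V gives at most 2×11 = 22 (stopped by the supply cap of 2).
Mixing does better — 1×X, 5×U, and 2×V: price 51 ≤ 57, reach 1·4 + 5·9 + 2·11 = 71.

71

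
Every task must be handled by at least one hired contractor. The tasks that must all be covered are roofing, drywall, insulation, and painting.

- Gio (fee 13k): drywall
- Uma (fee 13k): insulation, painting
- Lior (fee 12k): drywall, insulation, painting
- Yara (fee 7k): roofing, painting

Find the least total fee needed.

Choose Lior and Yara: together they cover roofing, drywall, insulation, painting — every task.
Total fee: 12 + 7 = 19.
No cover costs less than 19.

19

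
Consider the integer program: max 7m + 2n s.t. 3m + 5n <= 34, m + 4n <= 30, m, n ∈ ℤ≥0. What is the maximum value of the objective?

77

The continuous relaxation peaks at (11.3, 0) with value 79.33; rounding to a feasible lattice point costs some objective.
(m,n)=(11,0): 3·11+5·0=33≤34, 1·11+4·0=11≤30, objective 77.
(m,n)=(10,0): 3·10+5·0=30≤34, 1·10+4·0=10≤30, objective 70.
No feasible integer point exceeds 77.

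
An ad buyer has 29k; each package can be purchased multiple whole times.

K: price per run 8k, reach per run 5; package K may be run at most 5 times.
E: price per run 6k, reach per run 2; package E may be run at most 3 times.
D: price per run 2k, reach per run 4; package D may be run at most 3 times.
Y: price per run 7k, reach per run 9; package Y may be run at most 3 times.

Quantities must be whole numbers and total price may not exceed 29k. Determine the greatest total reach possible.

Take 3×D and 3×Y: price 27 ≤ 29, reach 3·4 + 3·9 = 39.
D has the best ratio (4/2) and is taken to its limit of 3; remaining capacity is filled optimally with the others.

39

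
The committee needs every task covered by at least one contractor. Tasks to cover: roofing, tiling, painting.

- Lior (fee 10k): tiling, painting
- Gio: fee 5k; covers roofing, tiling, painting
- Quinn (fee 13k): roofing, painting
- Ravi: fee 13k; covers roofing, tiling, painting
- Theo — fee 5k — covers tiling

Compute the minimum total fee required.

This is an integer covering problem.
Gio alone covers roofing, tiling, painting — every task.
Total fee: 5.
No cover costs less than 5.

5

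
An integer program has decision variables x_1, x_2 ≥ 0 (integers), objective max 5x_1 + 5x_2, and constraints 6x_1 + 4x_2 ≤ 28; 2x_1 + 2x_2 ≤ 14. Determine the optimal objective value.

(x_1,x_2)=(0,7): 6·0+4·7=28≤28, 2·0+2·7=14≤14, objective 35.
(x_1,x_2)=(0,6): 6·0+4·6=24≤28, 2·0+2·6=12≤14, objective 30.
Maximum is 35 at (x_1,x_2)=(0,7).

35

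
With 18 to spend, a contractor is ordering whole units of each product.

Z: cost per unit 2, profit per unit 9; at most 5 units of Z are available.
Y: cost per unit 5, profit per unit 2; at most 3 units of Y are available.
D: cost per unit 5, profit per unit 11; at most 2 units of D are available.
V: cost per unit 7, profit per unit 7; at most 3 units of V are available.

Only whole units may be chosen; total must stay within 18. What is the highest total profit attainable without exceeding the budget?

58

Z has the best ratio (9/2); taking only Z gives at most 5×9 = 45 (stopped by the supply cap of 5).
Mixing does better — 4×Z and 2×D: cost 18 ≤ 18, profit 4·9 + 2·11 = 58.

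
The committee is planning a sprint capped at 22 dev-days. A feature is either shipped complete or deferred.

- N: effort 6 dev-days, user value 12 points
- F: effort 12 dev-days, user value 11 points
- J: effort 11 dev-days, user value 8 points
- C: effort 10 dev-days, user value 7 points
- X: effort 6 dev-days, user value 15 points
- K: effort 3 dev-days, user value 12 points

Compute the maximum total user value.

Allowing fractional choices, the relaxed optimum would be about 45.4, but features are indivisible.
N + X + K: effort 6 + 6 + 3 = 15 ≤ 22, user value 12 + 15 + 12 = 39.
F + X + K: effort 12 + 6 + 3 = 21 ≤ 22, user value 11 + 15 + 12 = 38.
J + X + K: effort 11 + 6 + 3 = 20 ≤ 22, user value 8 + 15 + 12 = 35.
Best is N, X, and K with total user value 39.

39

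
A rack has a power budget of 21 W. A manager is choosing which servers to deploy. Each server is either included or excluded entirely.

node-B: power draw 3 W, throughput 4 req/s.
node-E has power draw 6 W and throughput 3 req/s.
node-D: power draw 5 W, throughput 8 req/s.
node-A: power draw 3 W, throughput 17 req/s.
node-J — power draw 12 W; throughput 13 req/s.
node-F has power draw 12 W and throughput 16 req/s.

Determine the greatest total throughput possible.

41

node-D + node-A + node-F: power draw 5 + 3 + 12 = 20 ≤ 21, throughput 8 + 17 + 16 = 41.
node-B + node-A + node-F: power draw 3 + 3 + 12 = 18 ≤ 21, throughput 4 + 17 + 16 = 37.
node-D + node-A + node-J: power draw 5 + 3 + 12 = 20 ≤ 21, throughput 8 + 17 + 13 = 38.
Best is node-D, node-A, and node-F with total throughput 41.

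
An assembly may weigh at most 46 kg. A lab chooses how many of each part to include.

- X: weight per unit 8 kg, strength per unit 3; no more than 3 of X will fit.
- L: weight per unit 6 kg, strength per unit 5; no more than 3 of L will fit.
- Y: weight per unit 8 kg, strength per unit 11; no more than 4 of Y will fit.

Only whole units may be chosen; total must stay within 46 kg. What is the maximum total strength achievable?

54

This is a bounded integer knapsack.
Take 2×L and 4×Y: weight 44 ≤ 46, strength 2·5 + 4·11 = 54.
Y has the best ratio (11/8) and is taken to its limit of 4; remaining capacity is filled optimally with the others.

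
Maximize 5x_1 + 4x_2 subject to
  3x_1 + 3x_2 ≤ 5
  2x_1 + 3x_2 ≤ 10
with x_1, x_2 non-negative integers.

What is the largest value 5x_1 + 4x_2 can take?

5

(x_1,x_2)=(1,0) is feasible, giving 5.
(x_1,x_2)=(0,1) is feasible, giving 4.
(x_1,x_2)=(0,0) is feasible, giving 0.
Maximum is 5 at (x_1,x_2)=(1,0).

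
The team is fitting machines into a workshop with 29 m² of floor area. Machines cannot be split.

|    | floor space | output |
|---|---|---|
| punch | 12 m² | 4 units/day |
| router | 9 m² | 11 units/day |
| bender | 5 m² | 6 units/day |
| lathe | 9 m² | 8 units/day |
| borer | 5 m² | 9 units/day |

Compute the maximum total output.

34

This is a 0-1 knapsack instance.
router + lathe + borer: floor space 9 + 9 + 5 = 23 ≤ 29, output 11 + 8 + 9 = 28.
router + bender + lathe + borer: floor space 9 + 5 + 9 + 5 = 28 ≤ 29, output 11 + 6 + 8 + 9 = 34.
router + bender + borer: floor space 9 + 5 + 5 = 19 ≤ 29, output 11 + 6 + 9 = 26.
Best is router, bender, lathe, and borer with total output 34.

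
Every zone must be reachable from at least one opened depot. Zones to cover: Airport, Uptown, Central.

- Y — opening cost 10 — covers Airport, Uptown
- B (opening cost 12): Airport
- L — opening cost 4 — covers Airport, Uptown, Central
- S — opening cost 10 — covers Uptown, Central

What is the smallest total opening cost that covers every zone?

4

L alone covers Airport, Uptown, Central — every zone.
Total opening cost: 4.
No cover costs less than 4.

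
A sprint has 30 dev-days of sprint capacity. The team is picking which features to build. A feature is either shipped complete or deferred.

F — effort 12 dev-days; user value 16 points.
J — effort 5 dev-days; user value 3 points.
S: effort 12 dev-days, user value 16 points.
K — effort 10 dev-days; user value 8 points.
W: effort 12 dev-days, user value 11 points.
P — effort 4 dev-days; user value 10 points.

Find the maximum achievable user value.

This is an integer program with binary decision variables.
Allowing fractional choices, the relaxed optimum would be about 43.8, but features are indivisible.
S + W + P: effort 12 + 12 + 4 = 28 ≤ 30, user value 16 + 11 + 10 = 37.
F + W + P: effort 12 + 12 + 4 = 28 ≤ 30, user value 16 + 11 + 10 = 37.
F + S + P: effort 12 + 12 + 4 = 28 ≤ 30, user value 16 + 16 + 10 = 42.
Best is F, S, and P with total user value 42.

42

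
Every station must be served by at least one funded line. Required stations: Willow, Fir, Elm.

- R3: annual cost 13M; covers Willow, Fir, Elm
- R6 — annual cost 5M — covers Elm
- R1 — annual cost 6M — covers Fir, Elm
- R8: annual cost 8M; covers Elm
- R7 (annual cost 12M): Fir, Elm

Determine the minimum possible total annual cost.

13

R3 alone covers Willow, Fir, Elm — every station.
Total annual cost: 13.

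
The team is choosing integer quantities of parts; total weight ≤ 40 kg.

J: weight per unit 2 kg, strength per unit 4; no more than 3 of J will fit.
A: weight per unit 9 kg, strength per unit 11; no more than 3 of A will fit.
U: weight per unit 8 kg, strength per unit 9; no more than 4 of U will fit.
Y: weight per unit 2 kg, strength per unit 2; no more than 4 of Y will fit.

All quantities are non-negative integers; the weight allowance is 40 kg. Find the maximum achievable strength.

52

J has the best ratio (4/2); taking only J gives at most 3×4 = 12 (stopped by the supply cap of 3).
Mixing does better — 3×J, 2×A, and 2×U: weight 40 ≤ 40, strength 3·4 + 2·11 + 2·9 = 52.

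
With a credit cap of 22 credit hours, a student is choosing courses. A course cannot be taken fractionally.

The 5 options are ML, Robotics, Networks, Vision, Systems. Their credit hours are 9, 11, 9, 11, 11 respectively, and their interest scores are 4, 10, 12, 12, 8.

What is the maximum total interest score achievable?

24

Allowing fractional choices, the relaxed optimum would be about 25.8, but courses are indivisible.
Robotics + Networks: credit hours 11 + 9 = 20 ≤ 22, interest score 10 + 12 = 22.
Networks + Vision: credit hours 9 + 11 = 20 ≤ 22, interest score 12 + 12 = 24.
Best is Networks and Vision with total interest score 24.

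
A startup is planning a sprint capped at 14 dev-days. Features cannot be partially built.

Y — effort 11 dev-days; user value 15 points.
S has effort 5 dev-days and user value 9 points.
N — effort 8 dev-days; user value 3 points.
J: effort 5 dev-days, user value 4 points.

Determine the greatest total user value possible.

15

S + J: effort 5 + 5 = 10 ≤ 14, user value 9 + 4 = 13.
Y: effort 11 ≤ 14, user value 15.
Best is Y with total user value 15.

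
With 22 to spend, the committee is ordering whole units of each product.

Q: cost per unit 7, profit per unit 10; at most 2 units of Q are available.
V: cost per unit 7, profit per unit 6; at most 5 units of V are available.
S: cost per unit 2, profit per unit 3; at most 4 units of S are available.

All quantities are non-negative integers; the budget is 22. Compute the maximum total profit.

Take 2×Q and 4×S: cost 22 ≤ 22, profit 2·10 + 4·3 = 32.
S has the best ratio (3/2) and is taken to its limit of 4; remaining capacity is filled optimally with the others.

32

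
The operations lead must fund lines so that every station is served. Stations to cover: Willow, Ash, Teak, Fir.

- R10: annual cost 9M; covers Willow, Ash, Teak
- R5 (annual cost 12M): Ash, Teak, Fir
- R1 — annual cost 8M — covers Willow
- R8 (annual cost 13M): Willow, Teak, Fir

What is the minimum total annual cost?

The greedy cost-per-new-station heuristic would pick R10 and R5 for 21, but a cheaper cover exists.
Choose R5 and R1: together they cover Willow, Ash, Teak, Fir — every station.
Total annual cost: 12 + 8 = 20.
No cover costs less than 20.

20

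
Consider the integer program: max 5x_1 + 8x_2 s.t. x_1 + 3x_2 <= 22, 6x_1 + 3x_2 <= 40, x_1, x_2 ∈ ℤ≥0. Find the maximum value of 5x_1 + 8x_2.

The continuous relaxation peaks at (3.6, 6.13) with value 67.07; rounding to a feasible lattice point costs some objective.
(x_1,x_2)=(3,6): 1·3+3·6=21≤22, 6·3+3·6=36≤40, objective 63.
(x_1,x_2)=(4,5): 1·4+3·5=19≤22, 6·4+3·5=39≤40, objective 60.
(x_1,x_2)=(2,6): 1·2+3·6=20≤22, 6·2+3·6=30≤40, objective 58.
No feasible integer point exceeds 63.

63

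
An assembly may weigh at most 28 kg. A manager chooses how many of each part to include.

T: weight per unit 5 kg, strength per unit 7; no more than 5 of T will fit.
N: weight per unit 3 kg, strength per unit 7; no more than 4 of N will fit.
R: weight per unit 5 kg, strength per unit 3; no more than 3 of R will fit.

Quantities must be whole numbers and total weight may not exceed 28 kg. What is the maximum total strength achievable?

49

N has the best ratio (7/3); taking only N gives at most 4×7 = 28 (stopped by the supply cap of 4).
Mixing does better — 3×T and 4×N: weight 27 ≤ 28, strength 3·7 + 4·7 = 49.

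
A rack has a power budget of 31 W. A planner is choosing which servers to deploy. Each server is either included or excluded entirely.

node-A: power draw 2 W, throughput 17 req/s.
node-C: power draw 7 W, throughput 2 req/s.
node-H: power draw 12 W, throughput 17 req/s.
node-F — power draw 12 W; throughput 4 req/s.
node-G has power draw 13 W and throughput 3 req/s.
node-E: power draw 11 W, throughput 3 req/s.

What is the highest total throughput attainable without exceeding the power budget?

Take node-A, node-H, and node-F: power draw 2 + 12 + 12 = 26 ≤ 31, throughput 17 + 17 + 4 = 38.
No other feasible combination does better.

38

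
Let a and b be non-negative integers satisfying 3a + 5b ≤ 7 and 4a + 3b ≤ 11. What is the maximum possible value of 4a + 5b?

8

Relaxing integrality, the LP optimum is 9.33 at (a,b) = (2.33, 0), which is not an integer point.
(a,b)=(2,0): 3·2+5·0=6≤7, 4·2+3·0=8≤11, objective 8.
(a,b)=(1,0): 3·1+5·0=3≤7, 4·1+3·0=4≤11, objective 4.
No feasible integer point exceeds 8.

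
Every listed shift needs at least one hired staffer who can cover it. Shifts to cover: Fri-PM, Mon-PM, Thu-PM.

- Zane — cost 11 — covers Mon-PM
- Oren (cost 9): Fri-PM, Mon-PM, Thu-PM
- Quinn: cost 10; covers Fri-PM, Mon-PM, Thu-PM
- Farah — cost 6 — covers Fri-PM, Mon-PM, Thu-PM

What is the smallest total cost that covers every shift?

6

Farah alone covers Fri-PM, Mon-PM, Thu-PM — every shift.
Total cost: 6.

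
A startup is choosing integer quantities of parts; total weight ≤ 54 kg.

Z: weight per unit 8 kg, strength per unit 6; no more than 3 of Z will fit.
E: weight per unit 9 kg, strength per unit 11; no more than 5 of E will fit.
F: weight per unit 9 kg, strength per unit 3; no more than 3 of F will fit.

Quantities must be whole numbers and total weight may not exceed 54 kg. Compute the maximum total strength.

61

5×E and 1×F: weight 54 ≤ 54, strength 5·11 + 1·3 = 58.
1×Z and 5×E: weight 53 ≤ 54, strength 1·6 + 5·11 = 61.
Best is 61.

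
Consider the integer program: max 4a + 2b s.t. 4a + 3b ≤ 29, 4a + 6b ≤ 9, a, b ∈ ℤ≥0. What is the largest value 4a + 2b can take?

Relaxing integrality, the LP optimum is 9.00 at (a,b) = (2.25, 0), which is not an integer point.
(a,b)=(2,0): 4·2+3·0=8≤29, 4·2+6·0=8≤9, objective 8.
(a,b)=(1,0): 4·1+3·0=4≤29, 4·1+6·0=4≤9, objective 4.
The best lattice point is (2,0), giving 8.

8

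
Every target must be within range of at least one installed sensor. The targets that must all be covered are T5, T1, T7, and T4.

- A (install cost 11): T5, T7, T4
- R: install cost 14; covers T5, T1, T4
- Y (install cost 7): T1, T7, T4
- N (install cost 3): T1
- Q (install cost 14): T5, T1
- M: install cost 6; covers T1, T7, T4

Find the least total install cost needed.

The greedy cost-per-new-target heuristic would pick M and A for 17, but a cheaper cover exists.
Choose A and N: together they cover T5, T1, T7, T4 — every target.
Total install cost: 11 + 3 = 14.
No cover costs less than 14.

14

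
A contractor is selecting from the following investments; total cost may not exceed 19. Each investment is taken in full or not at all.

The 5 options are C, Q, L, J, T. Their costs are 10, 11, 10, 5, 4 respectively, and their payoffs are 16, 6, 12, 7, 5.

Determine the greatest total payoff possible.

Treat it as a binary knapsack problem.
L + J + T: cost 10 + 5 + 4 = 19 ≤ 19, payoff 12 + 7 + 5 = 24.
C + J + T: cost 10 + 5 + 4 = 19 ≤ 19, payoff 16 + 7 + 5 = 28.
Best is C, J, and T with total payoff 28.

28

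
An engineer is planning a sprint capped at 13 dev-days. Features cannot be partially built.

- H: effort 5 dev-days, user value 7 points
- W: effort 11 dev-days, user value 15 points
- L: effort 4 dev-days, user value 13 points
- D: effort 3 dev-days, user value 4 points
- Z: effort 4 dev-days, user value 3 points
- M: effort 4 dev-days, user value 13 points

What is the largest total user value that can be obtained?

33

H + L + M: effort 5 + 4 + 4 = 13 ≤ 13, user value 7 + 13 + 13 = 33.
L + D + M: effort 4 + 3 + 4 = 11 ≤ 13, user value 13 + 4 + 13 = 30.
Best is H, L, and M with total user value 33.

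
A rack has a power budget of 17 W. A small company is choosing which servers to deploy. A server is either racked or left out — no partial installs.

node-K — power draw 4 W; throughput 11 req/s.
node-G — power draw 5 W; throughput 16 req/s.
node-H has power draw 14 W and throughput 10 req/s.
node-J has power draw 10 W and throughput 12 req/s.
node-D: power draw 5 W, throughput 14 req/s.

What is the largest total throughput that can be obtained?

41

Treat it as a binary knapsack problem.
Take node-K, node-G, and node-D: power draw 4 + 5 + 5 = 14 ≤ 17, throughput 11 + 16 + 14 = 41.
No other feasible combination does better.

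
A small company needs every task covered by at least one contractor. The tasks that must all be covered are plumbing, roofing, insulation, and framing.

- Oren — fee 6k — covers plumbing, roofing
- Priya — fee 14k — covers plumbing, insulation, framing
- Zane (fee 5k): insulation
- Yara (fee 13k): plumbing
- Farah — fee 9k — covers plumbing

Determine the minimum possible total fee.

20

The greedy cost-per-new-task heuristic would pick Oren, Zane, and Priya for 25, but a cheaper cover exists.
Choose Oren and Priya: together they cover plumbing, roofing, insulation, framing — every task.
Total fee: 6 + 14 = 20.
No cover costs less than 20.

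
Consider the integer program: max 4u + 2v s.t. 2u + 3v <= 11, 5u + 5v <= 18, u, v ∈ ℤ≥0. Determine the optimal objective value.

(u,v)=(3,0) is feasible, giving 12.
(u,v)=(2,1) is feasible, giving 10.
(u,v)=(2,0) is feasible, giving 8.
No feasible integer point exceeds 12.

12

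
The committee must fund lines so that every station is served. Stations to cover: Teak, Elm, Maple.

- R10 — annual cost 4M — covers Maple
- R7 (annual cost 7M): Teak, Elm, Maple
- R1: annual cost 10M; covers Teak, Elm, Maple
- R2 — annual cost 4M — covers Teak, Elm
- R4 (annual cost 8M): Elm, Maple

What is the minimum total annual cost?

7

R7 alone covers Teak, Elm, Maple — every station.
Total annual cost: 7.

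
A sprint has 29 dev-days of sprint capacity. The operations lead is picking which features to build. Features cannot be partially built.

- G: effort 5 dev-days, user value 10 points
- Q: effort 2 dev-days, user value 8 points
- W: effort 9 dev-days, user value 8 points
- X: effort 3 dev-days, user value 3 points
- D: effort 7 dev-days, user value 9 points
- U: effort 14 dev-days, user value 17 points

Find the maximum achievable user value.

44

G + X + D + U: effort 5 + 3 + 7 + 14 = 29 ≤ 29, user value 10 + 3 + 9 + 17 = 39.
G + Q + D + U: effort 5 + 2 + 7 + 14 = 28 ≤ 29, user value 10 + 8 + 9 + 17 = 44.
G + Q + X + U: effort 5 + 2 + 3 + 14 = 24 ≤ 29, user value 10 + 8 + 3 + 17 = 38.
Best is G, Q, D, and U with total user value 44.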